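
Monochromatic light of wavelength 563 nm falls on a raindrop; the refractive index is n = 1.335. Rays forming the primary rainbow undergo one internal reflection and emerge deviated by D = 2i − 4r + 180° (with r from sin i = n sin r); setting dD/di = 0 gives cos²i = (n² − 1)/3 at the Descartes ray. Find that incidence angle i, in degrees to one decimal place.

59.3°

cos²i = (1.335² − 1)/3 = (1.78222 − 1)/3 = 0.26074.
cos i = 0.51063, so i = 59.294°.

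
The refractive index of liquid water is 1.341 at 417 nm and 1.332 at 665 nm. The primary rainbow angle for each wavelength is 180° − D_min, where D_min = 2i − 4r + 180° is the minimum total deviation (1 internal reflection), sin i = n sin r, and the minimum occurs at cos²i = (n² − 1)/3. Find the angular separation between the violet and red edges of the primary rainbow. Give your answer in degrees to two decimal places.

At 417 nm (n = 1.341): cos²i = 0.26609 → i = 58.946°, r = 39.705°, D_min = 139.071°, rainbow angle = 40.929°.
At 665 nm (n = 1.332): cos²i = 0.25807 → i = 59.469°, r = 40.290°, D_min = 137.776°, rainbow angle = 42.224°.
Angular width = |40.929° − 42.224°| = 1.295°.

1.29°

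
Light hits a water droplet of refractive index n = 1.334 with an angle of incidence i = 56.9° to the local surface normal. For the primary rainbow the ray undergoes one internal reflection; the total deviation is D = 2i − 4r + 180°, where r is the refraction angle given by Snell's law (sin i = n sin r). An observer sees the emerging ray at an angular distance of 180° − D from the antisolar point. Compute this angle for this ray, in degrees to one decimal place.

41.8°

sin r = sin 56.9° / 1.334 = 0.8377/1.334 = 0.6280; r = 38.90°.
D = 2·56.9° − 4·38.90° + 180° = 113.80° − 155.60° + 180° = 138.20°.
Angle from antisolar point = 180° − D = 41.80°.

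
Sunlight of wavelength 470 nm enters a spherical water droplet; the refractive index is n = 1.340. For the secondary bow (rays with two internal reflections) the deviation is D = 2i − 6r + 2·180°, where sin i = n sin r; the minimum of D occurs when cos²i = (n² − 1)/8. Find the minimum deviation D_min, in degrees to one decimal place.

232.7°

cos²i = (1.79560 − 1)/8 = 0.09945; i = arccos(0.31536) = 71.618°.
sin r = sin 71.618°/1.340 = 0.70819; r = 45.088°.
D_min = 2·71.618° − 6·45.088° + 360° = 232.709°.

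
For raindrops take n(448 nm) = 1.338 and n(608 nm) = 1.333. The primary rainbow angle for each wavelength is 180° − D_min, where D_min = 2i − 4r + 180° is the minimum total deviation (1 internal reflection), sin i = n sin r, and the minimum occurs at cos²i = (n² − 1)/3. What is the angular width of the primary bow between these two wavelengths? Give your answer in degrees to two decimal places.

At 448 nm (n = 1.338): cos²i = 0.26341 → i = 59.120°, r = 39.899°, D_min = 138.643°, rainbow angle = 41.357°.
At 608 nm (n = 1.333): cos²i = 0.25896 → i = 59.410°, r = 40.225°, D_min = 137.922°, rainbow angle = 42.078°.
Angular width = |41.357° − 42.078°| = 0.722°.

0.72°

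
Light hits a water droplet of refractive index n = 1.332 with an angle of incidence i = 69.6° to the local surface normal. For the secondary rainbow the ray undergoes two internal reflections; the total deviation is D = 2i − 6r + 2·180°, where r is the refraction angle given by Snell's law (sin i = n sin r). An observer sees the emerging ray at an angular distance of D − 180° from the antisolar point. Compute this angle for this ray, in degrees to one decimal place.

sin r = sin 69.6° / 1.332 = 0.9373/1.332 = 0.7037; r = 44.72°.
D = 2·69.6° − 6·44.72° + 2·180° = 139.20° − 268.33° + 360° = 230.87°.
Angle from antisolar point = D − 180° = 50.87°.

50.9°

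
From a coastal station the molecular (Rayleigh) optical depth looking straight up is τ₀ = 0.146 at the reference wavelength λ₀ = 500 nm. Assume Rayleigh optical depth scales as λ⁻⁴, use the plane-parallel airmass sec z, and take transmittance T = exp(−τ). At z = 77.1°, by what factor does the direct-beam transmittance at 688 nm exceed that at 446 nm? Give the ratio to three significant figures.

2.34

Airmass: sec 77.1° = 4.4793.
τ(688 nm) = 0.146 × (500/688)⁴ × 4.4793 = 0.146 × 0.2789 × 4.4793 = 0.1824.
τ(446 nm) = 0.146 × (500/446)⁴ × 4.4793 = 0.146 × 1.5796 × 4.4793 = 1.0330.
T(688)/T(446) = exp(τ_B − τ_A) = exp(0.8506) = 2.3410.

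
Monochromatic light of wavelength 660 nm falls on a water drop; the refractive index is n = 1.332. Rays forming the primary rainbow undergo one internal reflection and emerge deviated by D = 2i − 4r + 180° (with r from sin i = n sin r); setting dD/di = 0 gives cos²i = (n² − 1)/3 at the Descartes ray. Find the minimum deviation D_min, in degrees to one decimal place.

cos²i = (1.77422 − 1)/3 = 0.25807; i = arccos(0.50801) = 59.469°.
sin r = sin 59.469°/1.332 = 0.64666; r = 40.290°.
D_min = 2·59.469° − 4·40.290° + 180° = 137.776°.

137.8°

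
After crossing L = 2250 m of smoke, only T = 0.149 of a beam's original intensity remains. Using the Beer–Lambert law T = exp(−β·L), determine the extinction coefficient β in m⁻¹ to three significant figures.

Beer–Lambert: T = exp(−βL) ⇒ β = −ln(T)/L = −ln(0.149)/2250 = 1.9038/2250 = 0.0008461 m⁻¹.

0.000846 m⁻¹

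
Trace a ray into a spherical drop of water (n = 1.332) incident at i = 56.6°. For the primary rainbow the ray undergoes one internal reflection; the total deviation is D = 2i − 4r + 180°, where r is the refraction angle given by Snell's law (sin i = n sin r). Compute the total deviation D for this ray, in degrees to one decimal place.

138.0°

sin r = sin 56.6° / 1.332 = 0.8348/1.332 = 0.6268; r = 38.81°.
D = 2·56.6° − 4·38.81° + 180° = 113.20° − 155.25° + 180° = 137.95°.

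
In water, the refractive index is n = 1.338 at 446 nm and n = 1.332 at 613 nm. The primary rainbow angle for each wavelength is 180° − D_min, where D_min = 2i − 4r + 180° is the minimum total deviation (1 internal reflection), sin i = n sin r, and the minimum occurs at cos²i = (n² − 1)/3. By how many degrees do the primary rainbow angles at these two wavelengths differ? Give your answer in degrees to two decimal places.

0.87°

At 446 nm (n = 1.338): cos²i = 0.26341 → i = 59.120°, r = 39.899°, D_min = 138.643°, rainbow angle = 41.357°.
At 613 nm (n = 1.332): cos²i = 0.25807 → i = 59.469°, r = 40.290°, D_min = 137.776°, rainbow angle = 42.224°.
Angular width = |41.357° − 42.224°| = 0.867°.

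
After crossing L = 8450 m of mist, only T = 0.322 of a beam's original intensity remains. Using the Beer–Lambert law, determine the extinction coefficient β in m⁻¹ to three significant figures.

Beer–Lambert: T = exp(−βL) ⇒ β = −ln(T)/L = −ln(0.322)/8450 = 1.1332/8450 = 0.0001341 m⁻¹.

0.000134 m⁻¹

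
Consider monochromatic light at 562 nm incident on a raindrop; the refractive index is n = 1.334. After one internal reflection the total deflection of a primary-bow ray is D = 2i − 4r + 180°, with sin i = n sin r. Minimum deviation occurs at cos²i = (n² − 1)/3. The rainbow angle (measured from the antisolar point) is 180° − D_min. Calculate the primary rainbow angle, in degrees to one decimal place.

41.9°

cos²i = (1.77956 − 1)/3 = 0.25985; i = arccos(0.50976) = 59.352°.
sin r = sin 59.352°/1.334 = 0.64492; r = 40.159°.
D_min = 2·59.352° − 4·40.159° + 180° = 138.067°.
Rainbow angle = 180° − D_min = 41.933°.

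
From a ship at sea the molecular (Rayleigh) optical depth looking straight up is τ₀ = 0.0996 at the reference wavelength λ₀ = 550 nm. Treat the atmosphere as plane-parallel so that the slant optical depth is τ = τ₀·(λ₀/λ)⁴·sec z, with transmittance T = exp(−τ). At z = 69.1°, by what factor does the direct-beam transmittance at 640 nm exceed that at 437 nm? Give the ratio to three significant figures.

1.73

Airmass: sec 69.1° = 2.8032.
τ(640 nm) = 0.0996 × (550/640)⁴ × 2.8032 = 0.0996 × 0.5454 × 2.8032 = 0.1523.
τ(437 nm) = 0.0996 × (550/437)⁴ × 2.8032 = 0.0996 × 2.5091 × 2.8032 = 0.7005.
T(640)/T(437) = exp(τ_B − τ_A) = exp(0.5483) = 1.7302.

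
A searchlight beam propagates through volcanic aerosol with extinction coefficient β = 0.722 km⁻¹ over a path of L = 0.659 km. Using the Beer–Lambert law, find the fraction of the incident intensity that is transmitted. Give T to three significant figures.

0.621

τ = β·L = 0.722 × 0.659 = 0.4758.
T = exp(−0.4758) = 0.6214.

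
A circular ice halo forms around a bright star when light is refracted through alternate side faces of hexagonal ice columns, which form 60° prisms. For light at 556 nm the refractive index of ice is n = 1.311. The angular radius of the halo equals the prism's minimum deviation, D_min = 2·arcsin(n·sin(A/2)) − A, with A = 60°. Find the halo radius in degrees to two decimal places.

n·sin(A/2) = 1.311 × sin 30° = 1.311 × 0.5000 = 0.6555.
D_min = 2·arcsin(0.6555) − 60° = 2 × 40.958° − 60° = 21.915°.

21.92°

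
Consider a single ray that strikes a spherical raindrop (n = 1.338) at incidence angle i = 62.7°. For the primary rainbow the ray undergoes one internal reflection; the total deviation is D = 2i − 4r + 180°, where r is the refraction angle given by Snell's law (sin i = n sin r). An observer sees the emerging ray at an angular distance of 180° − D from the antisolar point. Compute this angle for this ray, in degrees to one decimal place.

41.1°

sin r = sin 62.7° / 1.338 = 0.8886/1.338 = 0.6641; r = 41.62°.
D = 2·62.7° − 4·41.62° + 180° = 125.40° − 166.47° + 180° = 138.93°.
Angle from antisolar point = 180° − D = 41.07°.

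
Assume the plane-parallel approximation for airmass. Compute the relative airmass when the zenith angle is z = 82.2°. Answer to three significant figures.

7.37

X = sec z = 1/cos 82.2° = 1/0.1357 = 7.3684.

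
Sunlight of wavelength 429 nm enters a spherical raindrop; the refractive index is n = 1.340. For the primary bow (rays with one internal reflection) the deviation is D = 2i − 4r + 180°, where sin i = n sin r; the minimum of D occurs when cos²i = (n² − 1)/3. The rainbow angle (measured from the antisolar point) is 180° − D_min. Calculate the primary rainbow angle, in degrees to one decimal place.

cos²i = (1.79560 − 1)/3 = 0.26520; i = arccos(0.51498) = 59.004°.
sin r = sin 59.004°/1.340 = 0.63971; r = 39.770°.
D_min = 2·59.004° − 4·39.770° + 180° = 138.929°.
Rainbow angle = 180° − D_min = 41.071°.

41.1°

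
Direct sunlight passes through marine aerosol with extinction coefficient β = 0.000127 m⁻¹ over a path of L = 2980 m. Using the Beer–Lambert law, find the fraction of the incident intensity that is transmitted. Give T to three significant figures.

τ = β·L = 0.000127 × 2980 = 0.3785.
T = exp(−0.3785) = 0.6849.

0.685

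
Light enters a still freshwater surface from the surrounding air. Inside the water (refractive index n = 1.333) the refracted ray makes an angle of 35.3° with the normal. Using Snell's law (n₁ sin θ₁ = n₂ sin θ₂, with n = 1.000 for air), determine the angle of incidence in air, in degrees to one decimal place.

Snell: sin θ_i = n · sin θ_r = 1.333 × sin 35.3° = 1.333 × 0.5779 = 0.7703.
θ_i = arcsin(0.7703) = 50.38°.

50.4°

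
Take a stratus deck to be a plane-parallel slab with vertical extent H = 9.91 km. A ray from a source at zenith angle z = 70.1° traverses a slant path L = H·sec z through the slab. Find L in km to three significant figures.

sec z = 1/cos 70.1° = 2.9379.
L = 9.91 × 2.9379 = 29.115 km.

29.1 km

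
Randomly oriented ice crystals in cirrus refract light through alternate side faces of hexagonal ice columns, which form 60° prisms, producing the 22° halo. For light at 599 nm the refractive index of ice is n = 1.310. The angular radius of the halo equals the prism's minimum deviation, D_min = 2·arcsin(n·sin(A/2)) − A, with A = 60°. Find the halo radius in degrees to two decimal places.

21.84°

n·sin(A/2) = 1.310 × sin 30° = 1.310 × 0.5000 = 0.6550.
D_min = 2·arcsin(0.6550) − 60° = 2 × 40.920° − 60° = 21.839°.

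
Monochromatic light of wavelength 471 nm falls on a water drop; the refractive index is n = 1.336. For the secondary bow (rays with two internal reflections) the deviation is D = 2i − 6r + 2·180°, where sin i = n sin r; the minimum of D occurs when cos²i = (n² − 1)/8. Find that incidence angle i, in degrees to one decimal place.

71.7°

cos²i = (1.336² − 1)/8 = (1.78490 − 1)/8 = 0.09811.
cos i = 0.31323, so i = 71.746°.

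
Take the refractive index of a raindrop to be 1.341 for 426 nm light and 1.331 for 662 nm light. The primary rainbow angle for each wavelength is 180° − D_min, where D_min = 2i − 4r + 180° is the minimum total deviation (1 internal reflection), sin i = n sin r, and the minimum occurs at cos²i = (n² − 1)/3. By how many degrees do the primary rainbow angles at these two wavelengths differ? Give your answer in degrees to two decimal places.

At 426 nm (n = 1.341): cos²i = 0.26609 → i = 58.946°, r = 39.705°, D_min = 139.071°, rainbow angle = 40.929°.
At 662 nm (n = 1.331): cos²i = 0.25719 → i = 59.527°, r = 40.356°, D_min = 137.630°, rainbow angle = 42.370°.
Angular width = |40.929° − 42.370°| = 1.441°.

1.44°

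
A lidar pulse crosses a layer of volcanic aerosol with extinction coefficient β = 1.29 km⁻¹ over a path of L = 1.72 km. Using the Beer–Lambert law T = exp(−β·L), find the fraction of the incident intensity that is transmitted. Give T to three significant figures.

0.109

τ = β·L = 1.29 × 1.72 = 2.2188.
T = exp(−2.2188) = 0.1087.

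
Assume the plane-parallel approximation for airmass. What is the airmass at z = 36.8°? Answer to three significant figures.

X = sec z = 1/cos 36.8° = 1/0.8007 = 1.2489.

1.25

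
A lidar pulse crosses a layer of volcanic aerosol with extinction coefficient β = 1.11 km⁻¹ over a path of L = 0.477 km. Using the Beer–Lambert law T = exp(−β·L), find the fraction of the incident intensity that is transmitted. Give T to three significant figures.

0.589

τ = β·L = 1.11 × 0.477 = 0.5295.
T = exp(−0.5295) = 0.5889.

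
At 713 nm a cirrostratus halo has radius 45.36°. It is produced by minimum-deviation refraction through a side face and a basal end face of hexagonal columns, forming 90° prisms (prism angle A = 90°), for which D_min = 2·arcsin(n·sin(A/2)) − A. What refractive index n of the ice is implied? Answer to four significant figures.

1.308

Rearranging: n = sin((D_min + A)/2) / sin(A/2).
(D_min + A)/2 = (45.36° + 90°)/2 = 67.680°.
n = sin 67.680° / sin 45° = 0.9251 / 0.7071 = 1.3083.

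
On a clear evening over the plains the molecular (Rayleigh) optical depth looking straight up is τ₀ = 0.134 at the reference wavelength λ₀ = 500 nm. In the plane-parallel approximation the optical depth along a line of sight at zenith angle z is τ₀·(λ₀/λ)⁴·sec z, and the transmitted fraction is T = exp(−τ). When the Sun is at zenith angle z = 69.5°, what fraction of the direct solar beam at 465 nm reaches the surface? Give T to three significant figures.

sec 69.5° = 2.8555.
τ = 0.134 × (500/465)⁴ × 2.8555 = 0.134 × 1.3368 × 2.8555 = 0.5115.
T = exp(−0.5115) = 0.5996.

0.600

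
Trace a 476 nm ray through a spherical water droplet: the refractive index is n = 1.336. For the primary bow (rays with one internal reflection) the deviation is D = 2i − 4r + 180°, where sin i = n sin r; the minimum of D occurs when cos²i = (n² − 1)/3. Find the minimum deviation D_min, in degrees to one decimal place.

138.4°

cos²i = (1.78490 − 1)/3 = 0.26163; i = arccos(0.51150) = 59.236°.
sin r = sin 59.236°/1.336 = 0.64318; r = 40.029°.
D_min = 2·59.236° − 4·40.029° + 180° = 138.356°.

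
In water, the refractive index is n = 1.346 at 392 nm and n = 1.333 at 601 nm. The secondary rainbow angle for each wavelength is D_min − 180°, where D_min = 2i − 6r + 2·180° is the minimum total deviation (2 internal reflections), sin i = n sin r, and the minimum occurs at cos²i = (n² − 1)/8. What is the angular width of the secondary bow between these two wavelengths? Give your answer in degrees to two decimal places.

At 392 nm (n = 1.346): cos²i = 0.10146 → i = 71.426°, r = 44.768°, D_min = 234.241°, rainbow angle = 54.241°.
At 601 nm (n = 1.333): cos²i = 0.09711 → i = 71.843°, r = 45.466°, D_min = 230.891°, rainbow angle = 50.891°.
Angular width = |54.241° − 50.891°| = 3.350°.

3.35°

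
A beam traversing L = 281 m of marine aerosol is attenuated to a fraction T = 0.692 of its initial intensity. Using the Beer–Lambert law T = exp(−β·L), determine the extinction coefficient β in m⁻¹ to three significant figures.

Beer–Lambert: T = exp(−βL) ⇒ β = −ln(T)/L = −ln(0.692)/281 = 0.3682/281 = 0.00131 m⁻¹.

0.00131 m⁻¹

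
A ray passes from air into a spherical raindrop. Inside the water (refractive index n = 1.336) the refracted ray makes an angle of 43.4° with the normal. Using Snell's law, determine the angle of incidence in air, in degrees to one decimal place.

Snell: sin θ_i = n · sin θ_r = 1.336 × sin 43.4° = 1.336 × 0.6871 = 0.9179.
θ_i = arcsin(0.9179) = 66.63°.

66.6°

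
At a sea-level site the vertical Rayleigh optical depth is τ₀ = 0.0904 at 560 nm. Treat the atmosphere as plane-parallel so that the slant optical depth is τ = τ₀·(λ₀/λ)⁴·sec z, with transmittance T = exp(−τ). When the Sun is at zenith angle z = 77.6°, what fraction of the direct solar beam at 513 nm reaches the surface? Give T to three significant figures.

sec 77.6° = 4.6569.
τ = 0.0904 × (560/513)⁴ × 4.6569 = 0.0904 × 1.4200 × 4.6569 = 0.5978.
T = exp(−0.5978) = 0.5500.

0.550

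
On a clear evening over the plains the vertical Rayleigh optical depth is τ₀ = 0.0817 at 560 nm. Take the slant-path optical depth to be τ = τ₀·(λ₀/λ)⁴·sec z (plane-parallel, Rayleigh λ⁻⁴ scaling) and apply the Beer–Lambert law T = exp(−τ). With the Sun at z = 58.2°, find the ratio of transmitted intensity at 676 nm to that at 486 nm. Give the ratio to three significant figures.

1.22

Airmass: sec 58.2° = 1.8977.
τ(676 nm) = 0.0817 × (560/676)⁴ × 1.8977 = 0.0817 × 0.4709 × 1.8977 = 0.0730.
τ(486 nm) = 0.0817 × (560/486)⁴ × 1.8977 = 0.0817 × 1.7628 × 1.8977 = 0.2733.
T(676)/T(486) = exp(τ_B − τ_A) = exp(0.2003) = 1.2218.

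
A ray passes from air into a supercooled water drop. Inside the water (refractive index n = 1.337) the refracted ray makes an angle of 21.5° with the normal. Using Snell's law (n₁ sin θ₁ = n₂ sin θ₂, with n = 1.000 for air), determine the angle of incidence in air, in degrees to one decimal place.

29.3°

Snell: sin θ_i = n · sin θ_r = 1.337 × sin 21.5° = 1.337 × 0.3665 = 0.4900.
θ_i = arcsin(0.4900) = 29.34°.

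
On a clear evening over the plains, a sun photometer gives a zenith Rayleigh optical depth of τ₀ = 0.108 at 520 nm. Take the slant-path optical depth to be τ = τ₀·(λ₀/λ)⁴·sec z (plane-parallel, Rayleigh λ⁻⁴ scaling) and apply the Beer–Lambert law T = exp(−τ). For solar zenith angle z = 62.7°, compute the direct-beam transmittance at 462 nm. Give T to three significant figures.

sec 62.7° = 2.1803.
τ = 0.108 × (520/462)⁴ × 2.1803 = 0.108 × 1.6049 × 2.1803 = 0.3779.
T = exp(−0.3779) = 0.6853.

0.685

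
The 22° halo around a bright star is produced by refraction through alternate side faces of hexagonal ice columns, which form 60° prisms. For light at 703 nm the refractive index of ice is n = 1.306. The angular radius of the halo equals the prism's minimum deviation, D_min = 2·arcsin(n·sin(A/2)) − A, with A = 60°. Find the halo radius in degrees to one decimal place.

21.5°

n·sin(A/2) = 1.306 × sin 30° = 1.306 × 0.5000 = 0.6530.
D_min = 2·arcsin(0.6530) − 60° = 2 × 40.768° − 60° = 21.536°.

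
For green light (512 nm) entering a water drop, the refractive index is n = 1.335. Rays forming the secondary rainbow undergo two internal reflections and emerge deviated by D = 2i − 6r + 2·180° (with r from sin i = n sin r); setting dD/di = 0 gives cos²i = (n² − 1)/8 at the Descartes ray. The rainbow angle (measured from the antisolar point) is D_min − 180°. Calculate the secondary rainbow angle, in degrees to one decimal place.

cos²i = (1.78222 − 1)/8 = 0.09778; i = arccos(0.31269) = 71.778°.
sin r = sin 71.778°/1.335 = 0.71150; r = 45.357°.
D_min = 2·71.778° − 6·45.357° + 360° = 231.414°.
Rainbow angle = D_min − 180° = 51.414°.

51.4°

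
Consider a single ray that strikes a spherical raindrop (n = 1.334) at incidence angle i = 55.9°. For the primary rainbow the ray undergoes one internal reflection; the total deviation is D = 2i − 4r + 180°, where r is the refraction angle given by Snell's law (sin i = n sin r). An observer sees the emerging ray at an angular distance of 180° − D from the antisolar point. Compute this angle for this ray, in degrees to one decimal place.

41.7°

sin r = sin 55.9° / 1.334 = 0.8281/1.334 = 0.6207; r = 38.37°.
D = 2·55.9° − 4·38.37° + 180° = 111.80° − 153.48° + 180° = 138.32°.
Angle from antisolar point = 180° − D = 41.68°.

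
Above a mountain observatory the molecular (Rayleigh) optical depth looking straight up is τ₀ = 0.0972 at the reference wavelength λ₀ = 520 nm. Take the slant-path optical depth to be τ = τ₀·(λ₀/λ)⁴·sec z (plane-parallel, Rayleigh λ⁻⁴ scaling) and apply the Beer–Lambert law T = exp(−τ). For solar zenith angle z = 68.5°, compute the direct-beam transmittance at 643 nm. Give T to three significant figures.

sec 68.5° = 2.7285.
τ = 0.0972 × (520/643)⁴ × 2.7285 = 0.0972 × 0.4277 × 2.7285 = 0.1134.
T = exp(−0.1134) = 0.8928.

0.893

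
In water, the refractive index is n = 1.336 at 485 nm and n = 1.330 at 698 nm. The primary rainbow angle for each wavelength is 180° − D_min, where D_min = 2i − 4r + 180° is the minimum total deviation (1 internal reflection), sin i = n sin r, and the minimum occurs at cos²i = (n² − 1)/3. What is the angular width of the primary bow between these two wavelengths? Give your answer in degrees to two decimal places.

0.87°

At 485 nm (n = 1.336): cos²i = 0.26163 → i = 59.236°, r = 40.029°, D_min = 138.356°, rainbow angle = 41.644°.
At 698 nm (n = 1.330): cos²i = 0.25630 → i = 59.585°, r = 40.422°, D_min = 137.484°, rainbow angle = 42.516°.
Angular width = |41.644° − 42.516°| = 0.873°.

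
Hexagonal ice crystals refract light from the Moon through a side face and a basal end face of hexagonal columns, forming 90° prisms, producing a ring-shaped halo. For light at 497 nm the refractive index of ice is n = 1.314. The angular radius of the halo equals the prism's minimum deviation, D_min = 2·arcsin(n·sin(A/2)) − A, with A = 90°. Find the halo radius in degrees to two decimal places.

n·sin(A/2) = 1.314 × sin 45° = 1.314 × 0.7071 = 0.9291.
D_min = 2·arcsin(0.9291) − 90° = 2 × 68.301° − 90° = 46.602°.

46.60°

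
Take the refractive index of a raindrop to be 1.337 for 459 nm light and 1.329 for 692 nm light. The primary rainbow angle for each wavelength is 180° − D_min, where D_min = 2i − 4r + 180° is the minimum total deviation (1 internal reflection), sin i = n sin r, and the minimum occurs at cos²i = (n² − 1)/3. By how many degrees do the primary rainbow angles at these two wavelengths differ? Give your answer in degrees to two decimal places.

1.16°

At 459 nm (n = 1.337): cos²i = 0.26252 → i = 59.178°, r = 39.964°, D_min = 138.500°, rainbow angle = 41.500°.
At 692 nm (n = 1.329): cos²i = 0.25541 → i = 59.643°, r = 40.487°, D_min = 137.337°, rainbow angle = 42.663°.
Angular width = |41.500° − 42.663°| = 1.163°.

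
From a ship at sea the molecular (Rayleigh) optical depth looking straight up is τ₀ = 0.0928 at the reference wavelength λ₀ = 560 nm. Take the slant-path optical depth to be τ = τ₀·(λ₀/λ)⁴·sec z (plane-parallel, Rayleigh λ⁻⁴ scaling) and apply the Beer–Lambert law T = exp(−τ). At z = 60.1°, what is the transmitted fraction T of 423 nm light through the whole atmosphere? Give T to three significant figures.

0.564

sec 60.1° = 2.0061.
τ = 0.0928 × (560/423)⁴ × 2.0061 = 0.0928 × 3.0718 × 2.0061 = 0.5719.
T = exp(−0.5719) = 0.5645.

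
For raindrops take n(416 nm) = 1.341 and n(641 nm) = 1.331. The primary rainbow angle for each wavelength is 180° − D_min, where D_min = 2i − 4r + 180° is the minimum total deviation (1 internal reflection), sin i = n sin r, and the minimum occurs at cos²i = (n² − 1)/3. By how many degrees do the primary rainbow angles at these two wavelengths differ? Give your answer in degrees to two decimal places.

1.44°

At 416 nm (n = 1.341): cos²i = 0.26609 → i = 58.946°, r = 39.705°, D_min = 139.071°, rainbow angle = 40.929°.
At 641 nm (n = 1.331): cos²i = 0.25719 → i = 59.527°, r = 40.356°, D_min = 137.630°, rainbow angle = 42.370°.
Angular width = |40.929° − 42.370°| = 1.441°.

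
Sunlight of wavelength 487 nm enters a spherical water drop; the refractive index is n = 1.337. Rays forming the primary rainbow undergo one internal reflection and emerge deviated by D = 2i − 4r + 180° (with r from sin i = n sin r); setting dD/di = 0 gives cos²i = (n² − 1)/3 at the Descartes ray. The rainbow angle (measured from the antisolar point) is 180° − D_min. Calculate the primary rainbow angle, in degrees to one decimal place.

cos²i = (1.78757 − 1)/3 = 0.26252; i = arccos(0.51237) = 59.178°.
sin r = sin 59.178°/1.337 = 0.64231; r = 39.964°.
D_min = 2·59.178° − 4·39.964° + 180° = 138.500°.
Rainbow angle = 180° − D_min = 41.500°.

41.5°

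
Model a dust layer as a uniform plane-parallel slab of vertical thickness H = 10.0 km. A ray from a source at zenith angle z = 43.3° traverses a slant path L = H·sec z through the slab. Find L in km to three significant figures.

13.7 km

sec z = 1/cos 43.3° = 1.3741.
L = 10.0 × 1.3741 = 13.741 km.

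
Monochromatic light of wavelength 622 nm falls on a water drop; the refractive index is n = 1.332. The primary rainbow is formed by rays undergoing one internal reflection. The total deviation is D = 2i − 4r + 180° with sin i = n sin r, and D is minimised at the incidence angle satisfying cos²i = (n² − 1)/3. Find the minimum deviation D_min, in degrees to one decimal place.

cos²i = (1.77422 − 1)/3 = 0.25807; i = arccos(0.50801) = 59.469°.
sin r = sin 59.469°/1.332 = 0.64666; r = 40.290°.
D_min = 2·59.469° − 4·40.290° + 180° = 137.776°.

137.8°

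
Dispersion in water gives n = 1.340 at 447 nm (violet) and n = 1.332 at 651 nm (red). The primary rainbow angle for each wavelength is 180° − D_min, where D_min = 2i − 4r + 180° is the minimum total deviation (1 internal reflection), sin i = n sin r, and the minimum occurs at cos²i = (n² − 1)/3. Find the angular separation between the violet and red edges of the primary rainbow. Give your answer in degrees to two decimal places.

1.15°

At 447 nm (n = 1.340): cos²i = 0.26520 → i = 59.004°, r = 39.770°, D_min = 138.929°, rainbow angle = 41.071°.
At 651 nm (n = 1.332): cos²i = 0.25807 → i = 59.469°, r = 40.290°, D_min = 137.776°, rainbow angle = 42.224°.
Angular width = |41.071° − 42.224°| = 1.153°.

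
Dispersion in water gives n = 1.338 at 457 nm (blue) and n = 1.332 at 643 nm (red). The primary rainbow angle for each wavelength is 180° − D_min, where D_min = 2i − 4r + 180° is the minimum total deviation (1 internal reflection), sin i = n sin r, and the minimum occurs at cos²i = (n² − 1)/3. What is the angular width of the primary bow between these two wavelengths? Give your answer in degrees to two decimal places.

0.87°

At 457 nm (n = 1.338): cos²i = 0.26341 → i = 59.120°, r = 39.899°, D_min = 138.643°, rainbow angle = 41.357°.
At 643 nm (n = 1.332): cos²i = 0.25807 → i = 59.469°, r = 40.290°, D_min = 137.776°, rainbow angle = 42.224°.
Angular width = |41.357° − 42.224°| = 0.867°.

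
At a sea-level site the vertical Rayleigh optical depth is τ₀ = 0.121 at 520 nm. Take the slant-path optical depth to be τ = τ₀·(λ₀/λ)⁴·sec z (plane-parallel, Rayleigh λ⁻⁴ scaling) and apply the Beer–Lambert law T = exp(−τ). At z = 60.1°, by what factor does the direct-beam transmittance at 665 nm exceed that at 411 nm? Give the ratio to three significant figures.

Airmass: sec 60.1° = 2.0061.
τ(665 nm) = 0.121 × (520/665)⁴ × 2.0061 = 0.121 × 0.3739 × 2.0061 = 0.0908.
τ(411 nm) = 0.121 × (520/411)⁴ × 2.0061 = 0.121 × 2.5624 × 2.0061 = 0.6220.
T(665)/T(411) = exp(τ_B − τ_A) = exp(0.5312) = 1.7010.

1.70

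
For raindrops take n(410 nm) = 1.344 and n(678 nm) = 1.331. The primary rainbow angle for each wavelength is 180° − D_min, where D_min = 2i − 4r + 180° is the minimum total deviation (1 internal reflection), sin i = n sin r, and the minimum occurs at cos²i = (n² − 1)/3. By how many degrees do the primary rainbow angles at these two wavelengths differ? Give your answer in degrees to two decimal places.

1.86°

At 410 nm (n = 1.344): cos²i = 0.26878 → i = 58.772°, r = 39.512°, D_min = 139.495°, rainbow angle = 40.505°.
At 678 nm (n = 1.331): cos²i = 0.25719 → i = 59.527°, r = 40.356°, D_min = 137.630°, rainbow angle = 42.370°.
Angular width = |40.505° − 42.370°| = 1.865°.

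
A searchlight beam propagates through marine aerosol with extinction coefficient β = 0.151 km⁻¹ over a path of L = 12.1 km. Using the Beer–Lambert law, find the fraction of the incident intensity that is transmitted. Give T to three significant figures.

τ = β·L = 0.151 × 12.1 = 1.8271.
T = exp(−1.8271) = 0.1609.

0.161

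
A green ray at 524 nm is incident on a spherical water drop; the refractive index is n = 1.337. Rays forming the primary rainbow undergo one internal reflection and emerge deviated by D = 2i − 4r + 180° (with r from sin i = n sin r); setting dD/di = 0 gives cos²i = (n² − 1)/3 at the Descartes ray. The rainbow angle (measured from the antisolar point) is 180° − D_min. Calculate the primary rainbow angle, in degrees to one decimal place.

41.5°

cos²i = (1.78757 − 1)/3 = 0.26252; i = arccos(0.51237) = 59.178°.
sin r = sin 59.178°/1.337 = 0.64231; r = 39.964°.
D_min = 2·59.178° − 4·39.964° + 180° = 138.500°.
Rainbow angle = 180° − D_min = 41.500°.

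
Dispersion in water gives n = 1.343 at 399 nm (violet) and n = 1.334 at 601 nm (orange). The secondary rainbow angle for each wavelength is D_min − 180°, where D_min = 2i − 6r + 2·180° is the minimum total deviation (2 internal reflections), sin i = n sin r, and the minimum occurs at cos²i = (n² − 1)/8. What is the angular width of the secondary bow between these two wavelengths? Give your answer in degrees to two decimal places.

At 399 nm (n = 1.343): cos²i = 0.10046 → i = 71.522°, r = 44.928°, D_min = 233.478°, rainbow angle = 53.478°.
At 601 nm (n = 1.334): cos²i = 0.09744 → i = 71.810°, r = 45.411°, D_min = 231.153°, rainbow angle = 51.153°.
Angular width = |53.478° − 51.153°| = 2.325°.

2.33°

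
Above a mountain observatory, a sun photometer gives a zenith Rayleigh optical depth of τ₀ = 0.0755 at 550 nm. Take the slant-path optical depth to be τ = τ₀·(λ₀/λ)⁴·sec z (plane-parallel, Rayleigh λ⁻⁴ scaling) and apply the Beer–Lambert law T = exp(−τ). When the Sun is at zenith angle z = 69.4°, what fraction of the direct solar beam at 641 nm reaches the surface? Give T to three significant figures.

sec 69.4° = 2.8422.
τ = 0.0755 × (550/641)⁴ × 2.8422 = 0.0755 × 0.5420 × 2.8422 = 0.1163.
T = exp(−0.1163) = 0.8902.

0.890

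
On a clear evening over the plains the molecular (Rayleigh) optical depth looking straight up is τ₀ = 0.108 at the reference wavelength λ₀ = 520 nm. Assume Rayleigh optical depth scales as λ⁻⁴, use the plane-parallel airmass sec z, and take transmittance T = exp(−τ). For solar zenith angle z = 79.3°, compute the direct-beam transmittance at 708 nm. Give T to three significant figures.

0.844

sec 79.3° = 5.3860.
τ = 0.108 × (520/708)⁴ × 5.3860 = 0.108 × 0.2910 × 5.3860 = 0.1693.
T = exp(−0.1693) = 0.8443.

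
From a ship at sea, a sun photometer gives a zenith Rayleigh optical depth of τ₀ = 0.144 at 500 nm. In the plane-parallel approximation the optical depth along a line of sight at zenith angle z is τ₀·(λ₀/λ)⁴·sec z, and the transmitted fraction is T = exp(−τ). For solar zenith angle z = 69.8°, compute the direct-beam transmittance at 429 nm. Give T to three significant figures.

0.463

sec 69.8° = 2.8960.
τ = 0.144 × (500/429)⁴ × 2.8960 = 0.144 × 1.8452 × 2.8960 = 0.7695.
T = exp(−0.7695) = 0.4632.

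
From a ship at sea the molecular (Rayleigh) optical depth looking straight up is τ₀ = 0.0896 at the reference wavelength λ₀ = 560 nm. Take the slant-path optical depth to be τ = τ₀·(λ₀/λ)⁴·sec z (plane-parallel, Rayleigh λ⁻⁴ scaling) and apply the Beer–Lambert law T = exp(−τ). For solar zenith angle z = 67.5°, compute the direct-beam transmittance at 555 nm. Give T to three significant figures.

sec 67.5° = 2.6131.
τ = 0.0896 × (560/555)⁴ × 2.6131 = 0.0896 × 1.0365 × 2.6131 = 0.2427.
T = exp(−0.2427) = 0.7845.

0.785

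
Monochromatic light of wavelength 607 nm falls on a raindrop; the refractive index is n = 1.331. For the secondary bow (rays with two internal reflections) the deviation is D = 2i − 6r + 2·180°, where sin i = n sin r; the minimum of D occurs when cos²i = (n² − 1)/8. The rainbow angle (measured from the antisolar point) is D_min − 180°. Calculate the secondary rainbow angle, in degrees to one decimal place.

cos²i = (1.77156 − 1)/8 = 0.09645; i = arccos(0.31056) = 71.907°.
sin r = sin 71.907°/1.331 = 0.71417; r = 45.575°.
D_min = 2·71.907° − 6·45.575° + 360° = 230.365°.
Rainbow angle = D_min − 180° = 50.365°.

50.4°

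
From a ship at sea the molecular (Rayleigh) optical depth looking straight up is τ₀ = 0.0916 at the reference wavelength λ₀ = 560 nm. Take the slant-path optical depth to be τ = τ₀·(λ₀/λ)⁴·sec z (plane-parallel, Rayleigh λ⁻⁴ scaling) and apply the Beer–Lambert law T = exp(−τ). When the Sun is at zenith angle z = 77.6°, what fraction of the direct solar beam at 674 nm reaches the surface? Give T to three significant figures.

0.816

sec 77.6° = 4.6569.
τ = 0.0916 × (560/674)⁴ × 4.6569 = 0.0916 × 0.4766 × 4.6569 = 0.2033.
T = exp(−0.2033) = 0.8160.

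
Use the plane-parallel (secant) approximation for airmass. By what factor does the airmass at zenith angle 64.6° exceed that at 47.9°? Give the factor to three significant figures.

1.56

X(64.6°)/X(47.9°) = sec 64.6° / sec 47.9° = cos 47.9° / cos 64.6° = 0.6704/0.4289 = 1.5630.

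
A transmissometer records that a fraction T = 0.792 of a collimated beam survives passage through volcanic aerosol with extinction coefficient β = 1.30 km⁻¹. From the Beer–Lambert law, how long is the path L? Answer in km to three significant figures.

0.179 km

Beer–Lambert: T = exp(−βL) ⇒ L = −ln(T)/β = −ln(0.792)/1.30 = 0.2332/1.30 = 0.1794 km.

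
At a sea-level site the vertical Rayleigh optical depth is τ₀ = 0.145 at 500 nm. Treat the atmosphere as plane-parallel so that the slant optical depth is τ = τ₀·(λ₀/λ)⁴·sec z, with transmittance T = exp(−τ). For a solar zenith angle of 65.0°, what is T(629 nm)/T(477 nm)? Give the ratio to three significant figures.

1.32

Airmass: sec 65.0° = 2.3662.
τ(629 nm) = 0.145 × (500/629)⁴ × 2.3662 = 0.145 × 0.3993 × 2.3662 = 0.1370.
τ(477 nm) = 0.145 × (500/477)⁴ × 2.3662 = 0.145 × 1.2073 × 2.3662 = 0.4142.
T(629)/T(477) = exp(τ_B − τ_A) = exp(0.2772) = 1.3195.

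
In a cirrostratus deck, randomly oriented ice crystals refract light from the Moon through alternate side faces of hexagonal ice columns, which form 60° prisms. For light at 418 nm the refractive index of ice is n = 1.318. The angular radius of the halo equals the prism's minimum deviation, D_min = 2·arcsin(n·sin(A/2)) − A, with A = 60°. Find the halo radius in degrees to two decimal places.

22.45°

n·sin(A/2) = 1.318 × sin 30° = 1.318 × 0.5000 = 0.6590.
D_min = 2·arcsin(0.6590) − 60° = 2 × 41.224° − 60° = 22.447°.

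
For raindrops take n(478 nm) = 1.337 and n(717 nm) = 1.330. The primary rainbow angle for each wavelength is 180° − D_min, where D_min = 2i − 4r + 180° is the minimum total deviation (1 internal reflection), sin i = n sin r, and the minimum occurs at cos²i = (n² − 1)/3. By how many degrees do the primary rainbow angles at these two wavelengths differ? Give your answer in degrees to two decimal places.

1.02°

At 478 nm (n = 1.337): cos²i = 0.26252 → i = 59.178°, r = 39.964°, D_min = 138.500°, rainbow angle = 41.500°.
At 717 nm (n = 1.330): cos²i = 0.25630 → i = 59.585°, r = 40.422°, D_min = 137.484°, rainbow angle = 42.516°.
Angular width = |41.500° − 42.516°| = 1.016°.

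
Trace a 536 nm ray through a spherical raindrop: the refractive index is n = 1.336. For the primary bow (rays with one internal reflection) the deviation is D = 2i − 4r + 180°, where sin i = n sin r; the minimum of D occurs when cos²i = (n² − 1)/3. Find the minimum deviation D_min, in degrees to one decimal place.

cos²i = (1.78490 − 1)/3 = 0.26163; i = arccos(0.51150) = 59.236°.
sin r = sin 59.236°/1.336 = 0.64318; r = 40.029°.
D_min = 2·59.236° − 4·40.029° + 180° = 138.356°.

138.4°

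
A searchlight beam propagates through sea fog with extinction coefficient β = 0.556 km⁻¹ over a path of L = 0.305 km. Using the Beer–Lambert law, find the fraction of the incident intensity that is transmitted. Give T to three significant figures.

τ = β·L = 0.556 × 0.305 = 0.1696.
T = exp(−0.1696) = 0.8440.

0.844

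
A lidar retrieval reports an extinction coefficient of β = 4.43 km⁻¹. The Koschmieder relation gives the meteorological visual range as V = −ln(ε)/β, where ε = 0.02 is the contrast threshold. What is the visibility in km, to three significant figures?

0.883 km

V = −ln(0.02) / 4.43 = 3.912 / 4.43 = 0.8831 km.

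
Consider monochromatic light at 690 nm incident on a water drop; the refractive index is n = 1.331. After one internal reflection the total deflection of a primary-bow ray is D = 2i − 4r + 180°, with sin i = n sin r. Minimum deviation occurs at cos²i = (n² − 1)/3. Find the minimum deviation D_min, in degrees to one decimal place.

cos²i = (1.77156 − 1)/3 = 0.25719; i = arccos(0.50714) = 59.527°.
sin r = sin 59.527°/1.331 = 0.64753; r = 40.356°.
D_min = 2·59.527° − 4·40.356° + 180° = 137.630°.

137.6°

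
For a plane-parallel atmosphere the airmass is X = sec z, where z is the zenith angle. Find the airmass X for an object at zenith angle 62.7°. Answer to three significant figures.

X = sec z = 1/cos 62.7° = 1/0.4586 = 2.1803.

2.18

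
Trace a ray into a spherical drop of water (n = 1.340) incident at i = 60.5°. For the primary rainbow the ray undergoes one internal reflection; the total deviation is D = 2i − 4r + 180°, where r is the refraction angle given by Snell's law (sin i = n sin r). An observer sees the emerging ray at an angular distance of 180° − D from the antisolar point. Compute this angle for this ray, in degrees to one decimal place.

41.0°

sin r = sin 60.5° / 1.340 = 0.8704/1.340 = 0.6495; r = 40.51°.
D = 2·60.5° − 4·40.51° + 180° = 121.00° − 162.02° + 180° = 138.98°.
Angle from antisolar point = 180° − D = 41.02°.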